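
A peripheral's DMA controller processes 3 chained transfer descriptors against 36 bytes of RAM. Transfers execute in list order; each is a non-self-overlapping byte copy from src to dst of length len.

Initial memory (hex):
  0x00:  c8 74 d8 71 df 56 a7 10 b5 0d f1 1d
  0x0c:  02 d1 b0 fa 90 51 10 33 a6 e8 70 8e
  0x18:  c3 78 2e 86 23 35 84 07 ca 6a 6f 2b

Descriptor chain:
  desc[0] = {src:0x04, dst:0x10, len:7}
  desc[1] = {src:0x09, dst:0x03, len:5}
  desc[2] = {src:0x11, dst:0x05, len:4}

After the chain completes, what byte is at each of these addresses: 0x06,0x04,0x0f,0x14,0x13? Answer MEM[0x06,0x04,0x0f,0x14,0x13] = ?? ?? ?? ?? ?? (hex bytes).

[0] 0x04->0x10 len=7 : df 56 a7 10 b5 0d f1
[1] 0x09->0x03 len=5 : 0d f1 1d 02 d1
[2] 0x11->0x05 len=4 : 56 a7 10 b5
query mem[0x06]=0xa7, mem[0x04]=0xf1, mem[0x0f]=0xfa, mem[0x14]=0xb5, mem[0x13]=0x10

MEM[0x06,0x04,0x0f,0x14,0x13] = a7 f1 fa b5 10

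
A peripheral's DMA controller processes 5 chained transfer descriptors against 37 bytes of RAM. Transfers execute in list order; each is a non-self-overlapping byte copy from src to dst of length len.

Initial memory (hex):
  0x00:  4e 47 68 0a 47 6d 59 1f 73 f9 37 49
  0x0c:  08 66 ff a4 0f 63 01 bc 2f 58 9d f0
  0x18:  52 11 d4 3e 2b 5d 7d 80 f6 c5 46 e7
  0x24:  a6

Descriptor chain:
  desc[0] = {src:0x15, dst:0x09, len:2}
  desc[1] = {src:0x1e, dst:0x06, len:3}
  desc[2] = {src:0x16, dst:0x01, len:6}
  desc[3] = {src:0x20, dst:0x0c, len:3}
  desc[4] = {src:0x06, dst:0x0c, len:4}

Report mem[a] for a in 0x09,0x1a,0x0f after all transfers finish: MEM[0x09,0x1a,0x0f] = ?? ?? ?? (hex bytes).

MEM[0x09,0x1a,0x0f] = 58 d4 58

[0] 0x15->0x09 len=2 : 58 9d
[1] 0x1e->0x06 len=3 : 7d 80 f6
[2] 0x16->0x01 len=6 : 9d f0 52 11 d4 3e
[3] 0x20->0x0c len=3 : f6 c5 46
[4] 0x06->0x0c len=4 : 3e 80 f6 58
query mem[0x09]=0x58, mem[0x1a]=0xd4, mem[0x0f]=0x58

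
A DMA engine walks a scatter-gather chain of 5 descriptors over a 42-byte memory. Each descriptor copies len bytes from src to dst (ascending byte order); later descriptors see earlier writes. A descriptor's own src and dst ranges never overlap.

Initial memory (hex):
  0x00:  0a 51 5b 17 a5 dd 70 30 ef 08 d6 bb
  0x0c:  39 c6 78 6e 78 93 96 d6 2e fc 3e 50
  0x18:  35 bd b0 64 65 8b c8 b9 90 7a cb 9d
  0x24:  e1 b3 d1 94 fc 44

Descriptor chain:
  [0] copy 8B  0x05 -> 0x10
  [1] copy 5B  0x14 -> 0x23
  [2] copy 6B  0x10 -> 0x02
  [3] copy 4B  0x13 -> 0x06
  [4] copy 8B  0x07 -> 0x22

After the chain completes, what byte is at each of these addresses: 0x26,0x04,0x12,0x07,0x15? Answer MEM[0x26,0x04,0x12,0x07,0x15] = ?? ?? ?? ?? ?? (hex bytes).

MEM[0x26,0x04,0x12,0x07,0x15] = bb 30 30 08 d6

D0: mem[0x10..0x17] <- [dd 70 30 ef 08 d6 bb 39]
D1: mem[0x23..0x27] <- [08 d6 bb 39 35]
D2: mem[0x02..0x07] <- [dd 70 30 ef 08 d6]
D3: mem[0x06..0x09] <- [ef 08 d6 bb]
D4: mem[0x22..0x29] <- [08 d6 bb d6 bb 39 c6 78]
query mem[0x26]=0xbb, mem[0x04]=0x30, mem[0x12]=0x30, mem[0x07]=0x08, mem[0x15]=0xd6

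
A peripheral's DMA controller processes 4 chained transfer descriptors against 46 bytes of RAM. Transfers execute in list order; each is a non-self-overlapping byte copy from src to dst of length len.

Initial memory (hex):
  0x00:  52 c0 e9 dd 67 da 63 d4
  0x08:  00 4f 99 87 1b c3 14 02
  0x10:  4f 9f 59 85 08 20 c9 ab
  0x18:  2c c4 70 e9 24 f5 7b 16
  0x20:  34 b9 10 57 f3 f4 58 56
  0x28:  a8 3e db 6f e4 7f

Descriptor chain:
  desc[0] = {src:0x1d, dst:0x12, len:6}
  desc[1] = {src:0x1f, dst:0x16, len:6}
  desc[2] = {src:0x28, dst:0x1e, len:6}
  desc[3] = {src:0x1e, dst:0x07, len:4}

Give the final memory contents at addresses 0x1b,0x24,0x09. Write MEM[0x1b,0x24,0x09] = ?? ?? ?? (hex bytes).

D0: mem[0x12..0x17] <- [f5 7b 16 34 b9 10]
D1: mem[0x16..0x1b] <- [16 34 b9 10 57 f3]
D2: mem[0x1e..0x23] <- [a8 3e db 6f e4 7f]
D3: mem[0x07..0x0a] <- [a8 3e db 6f]
query mem[0x1b]=0xf3, mem[0x24]=0xf3, mem[0x09]=0xdb

MEM[0x1b,0x24,0x09] = f3 f3 db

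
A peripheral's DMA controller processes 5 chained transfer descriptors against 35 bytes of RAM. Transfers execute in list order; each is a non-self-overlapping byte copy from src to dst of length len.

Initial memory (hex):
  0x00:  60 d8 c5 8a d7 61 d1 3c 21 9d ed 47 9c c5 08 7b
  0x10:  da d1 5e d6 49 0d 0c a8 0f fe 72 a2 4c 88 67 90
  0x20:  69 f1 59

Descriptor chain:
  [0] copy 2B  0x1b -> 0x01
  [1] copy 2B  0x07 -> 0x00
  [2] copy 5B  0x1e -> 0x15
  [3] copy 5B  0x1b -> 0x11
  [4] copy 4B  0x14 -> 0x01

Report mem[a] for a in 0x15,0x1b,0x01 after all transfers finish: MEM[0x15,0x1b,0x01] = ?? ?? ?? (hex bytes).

MEM[0x15,0x1b,0x01] = 90 a2 67

D0: mem[0x01..0x02] <- [a2 4c]
D1: mem[0x00..0x01] <- [3c 21]
D2: mem[0x15..0x19] <- [67 90 69 f1 59]
D3: mem[0x11..0x15] <- [a2 4c 88 67 90]
D4: mem[0x01..0x04] <- [67 90 90 69]
query mem[0x15]=0x90, mem[0x1b]=0xa2, mem[0x01]=0x67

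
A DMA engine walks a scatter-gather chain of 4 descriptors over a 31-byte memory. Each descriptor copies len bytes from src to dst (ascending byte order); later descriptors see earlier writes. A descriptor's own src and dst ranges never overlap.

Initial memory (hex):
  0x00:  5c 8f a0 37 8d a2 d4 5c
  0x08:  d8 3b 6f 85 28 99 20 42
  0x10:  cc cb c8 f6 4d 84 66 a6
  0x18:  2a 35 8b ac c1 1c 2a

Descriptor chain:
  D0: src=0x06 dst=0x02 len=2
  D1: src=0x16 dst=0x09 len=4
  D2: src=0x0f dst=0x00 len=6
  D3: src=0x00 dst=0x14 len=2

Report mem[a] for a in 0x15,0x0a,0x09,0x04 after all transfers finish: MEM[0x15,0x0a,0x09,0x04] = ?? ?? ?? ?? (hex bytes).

MEM[0x15,0x0a,0x09,0x04] = cc a6 66 f6

  after D0: wrote 2B at 0x02 = d45c
  after D1: wrote 4B at 0x09 = 66a62a35
  after D2: wrote 6B at 0x00 = 42cccbc8f64d
  after D3: wrote 2B at 0x14 = 42cc
query mem[0x15]=0xcc, mem[0x0a]=0xa6, mem[0x09]=0x66, mem[0x04]=0xf6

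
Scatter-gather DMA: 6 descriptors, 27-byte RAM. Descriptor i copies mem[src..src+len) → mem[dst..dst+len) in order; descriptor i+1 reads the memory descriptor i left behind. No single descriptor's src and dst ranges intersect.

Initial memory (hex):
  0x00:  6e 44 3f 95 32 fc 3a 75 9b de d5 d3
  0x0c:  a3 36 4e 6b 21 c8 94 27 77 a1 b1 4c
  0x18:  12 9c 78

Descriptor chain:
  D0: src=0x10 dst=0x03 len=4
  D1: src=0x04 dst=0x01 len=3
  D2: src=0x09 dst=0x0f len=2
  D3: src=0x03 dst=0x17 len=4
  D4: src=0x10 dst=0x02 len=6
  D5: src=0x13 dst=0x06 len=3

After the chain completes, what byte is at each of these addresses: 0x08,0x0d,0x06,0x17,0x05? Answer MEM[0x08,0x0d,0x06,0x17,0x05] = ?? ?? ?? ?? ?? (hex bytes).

MEM[0x08,0x0d,0x06,0x17,0x05] = a1 36 27 27 27

[0] 0x10->0x03 len=4 : 21 c8 94 27
[1] 0x04->0x01 len=3 : c8 94 27
[2] 0x09->0x0f len=2 : de d5
[3] 0x03->0x17 len=4 : 27 c8 94 27
[4] 0x10->0x02 len=6 : d5 c8 94 27 77 a1
[5] 0x13->0x06 len=3 : 27 77 a1
query mem[0x08]=0xa1, mem[0x0d]=0x36, mem[0x06]=0x27, mem[0x17]=0x27, mem[0x05]=0x27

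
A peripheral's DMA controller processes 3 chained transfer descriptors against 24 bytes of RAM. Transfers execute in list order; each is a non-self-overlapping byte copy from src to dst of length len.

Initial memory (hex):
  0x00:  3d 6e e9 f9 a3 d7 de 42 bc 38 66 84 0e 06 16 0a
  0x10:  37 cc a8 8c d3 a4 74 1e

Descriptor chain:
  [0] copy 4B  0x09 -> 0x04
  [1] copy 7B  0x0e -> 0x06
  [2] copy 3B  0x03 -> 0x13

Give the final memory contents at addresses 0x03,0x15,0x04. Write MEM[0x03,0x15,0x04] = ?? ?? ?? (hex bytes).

[0] 0x09->0x04 len=4 : 38 66 84 0e
[1] 0x0e->0x06 len=7 : 16 0a 37 cc a8 8c d3
[2] 0x03->0x13 len=3 : f9 38 66
query mem[0x03]=0xf9, mem[0x15]=0x66, mem[0x04]=0x38

MEM[0x03,0x15,0x04] = f9 66 38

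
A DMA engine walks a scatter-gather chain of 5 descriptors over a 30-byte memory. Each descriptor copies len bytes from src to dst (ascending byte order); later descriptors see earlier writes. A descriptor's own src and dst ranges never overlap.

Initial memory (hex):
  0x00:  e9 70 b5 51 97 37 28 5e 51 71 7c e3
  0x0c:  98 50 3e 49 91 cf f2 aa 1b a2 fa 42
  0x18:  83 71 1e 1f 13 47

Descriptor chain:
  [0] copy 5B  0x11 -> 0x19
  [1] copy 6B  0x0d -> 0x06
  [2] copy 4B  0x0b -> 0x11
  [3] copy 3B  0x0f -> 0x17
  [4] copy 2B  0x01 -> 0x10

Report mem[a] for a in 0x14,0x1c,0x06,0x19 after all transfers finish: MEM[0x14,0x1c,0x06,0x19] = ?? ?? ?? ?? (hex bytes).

D0: mem[0x19..0x1d] <- [cf f2 aa 1b a2]
D1: mem[0x06..0x0b] <- [50 3e 49 91 cf f2]
D2: mem[0x11..0x14] <- [f2 98 50 3e]
D3: mem[0x17..0x19] <- [49 91 f2]
D4: mem[0x10..0x11] <- [70 b5]
query mem[0x14]=0x3e, mem[0x1c]=0x1b, mem[0x06]=0x50, mem[0x19]=0xf2

MEM[0x14,0x1c,0x06,0x19] = 3e 1b 50 f2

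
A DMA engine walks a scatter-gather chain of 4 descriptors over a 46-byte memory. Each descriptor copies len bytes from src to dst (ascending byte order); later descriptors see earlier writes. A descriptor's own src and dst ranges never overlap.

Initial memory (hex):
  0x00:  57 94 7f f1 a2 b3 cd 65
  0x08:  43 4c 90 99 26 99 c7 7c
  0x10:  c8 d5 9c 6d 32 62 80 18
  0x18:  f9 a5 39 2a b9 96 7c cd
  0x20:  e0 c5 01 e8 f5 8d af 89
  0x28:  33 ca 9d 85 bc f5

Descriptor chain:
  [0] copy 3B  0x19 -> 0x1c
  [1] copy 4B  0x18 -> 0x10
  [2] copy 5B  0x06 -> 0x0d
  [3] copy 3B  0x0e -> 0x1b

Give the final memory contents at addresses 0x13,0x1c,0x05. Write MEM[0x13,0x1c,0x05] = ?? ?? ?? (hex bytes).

#0 dst[0x1c+3] := {0xa5,0x39,0x2a}
#1 dst[0x10+4] := {0xf9,0xa5,0x39,0x2a}
#2 dst[0x0d+5] := {0xcd,0x65,0x43,0x4c,0x90}
#3 dst[0x1b+3] := {0x65,0x43,0x4c}
query mem[0x13]=0x2a, mem[0x1c]=0x43, mem[0x05]=0xb3

MEM[0x13,0x1c,0x05] = 2a 43 b3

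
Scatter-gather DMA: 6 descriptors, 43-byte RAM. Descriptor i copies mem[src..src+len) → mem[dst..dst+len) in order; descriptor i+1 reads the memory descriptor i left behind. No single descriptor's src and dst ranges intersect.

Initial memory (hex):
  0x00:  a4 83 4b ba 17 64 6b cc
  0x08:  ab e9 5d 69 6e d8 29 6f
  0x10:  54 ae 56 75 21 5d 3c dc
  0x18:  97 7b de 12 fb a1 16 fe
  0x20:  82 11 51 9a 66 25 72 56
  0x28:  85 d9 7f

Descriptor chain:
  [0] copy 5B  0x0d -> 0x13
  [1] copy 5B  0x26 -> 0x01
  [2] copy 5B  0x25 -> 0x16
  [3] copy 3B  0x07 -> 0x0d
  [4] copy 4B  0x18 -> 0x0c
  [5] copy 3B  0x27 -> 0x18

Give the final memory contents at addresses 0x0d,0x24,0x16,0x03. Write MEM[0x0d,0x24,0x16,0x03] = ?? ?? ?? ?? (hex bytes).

MEM[0x0d,0x24,0x16,0x03] = 85 66 25 85

  after D0: wrote 5B at 0x13 = d8296f54ae
  after D1: wrote 5B at 0x01 = 725685d97f
  after D2: wrote 5B at 0x16 = 25725685d9
  after D3: wrote 3B at 0x0d = ccabe9
  after D4: wrote 4B at 0x0c = 5685d912
  after D5: wrote 3B at 0x18 = 5685d9
query mem[0x0d]=0x85, mem[0x24]=0x66, mem[0x16]=0x25, mem[0x03]=0x85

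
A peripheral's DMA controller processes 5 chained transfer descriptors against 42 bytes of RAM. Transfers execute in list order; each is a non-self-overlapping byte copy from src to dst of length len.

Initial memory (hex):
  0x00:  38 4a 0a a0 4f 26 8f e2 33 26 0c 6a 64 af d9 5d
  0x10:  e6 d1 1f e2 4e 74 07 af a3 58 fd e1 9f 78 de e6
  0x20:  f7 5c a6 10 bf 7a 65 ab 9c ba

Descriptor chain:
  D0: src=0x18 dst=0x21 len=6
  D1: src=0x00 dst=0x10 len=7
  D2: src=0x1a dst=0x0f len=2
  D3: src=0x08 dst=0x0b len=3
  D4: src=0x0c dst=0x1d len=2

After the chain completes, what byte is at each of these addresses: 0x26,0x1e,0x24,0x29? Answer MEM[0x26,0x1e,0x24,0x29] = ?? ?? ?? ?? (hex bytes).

MEM[0x26,0x1e,0x24,0x29] = 78 0c e1 ba

  after D0: wrote 6B at 0x21 = a358fde19f78
  after D1: wrote 7B at 0x10 = 384a0aa04f268f
  after D2: wrote 2B at 0x0f = fde1
  after D3: wrote 3B at 0x0b = 33260c
  after D4: wrote 2B at 0x1d = 260c
query mem[0x26]=0x78, mem[0x1e]=0x0c, mem[0x24]=0xe1, mem[0x29]=0xba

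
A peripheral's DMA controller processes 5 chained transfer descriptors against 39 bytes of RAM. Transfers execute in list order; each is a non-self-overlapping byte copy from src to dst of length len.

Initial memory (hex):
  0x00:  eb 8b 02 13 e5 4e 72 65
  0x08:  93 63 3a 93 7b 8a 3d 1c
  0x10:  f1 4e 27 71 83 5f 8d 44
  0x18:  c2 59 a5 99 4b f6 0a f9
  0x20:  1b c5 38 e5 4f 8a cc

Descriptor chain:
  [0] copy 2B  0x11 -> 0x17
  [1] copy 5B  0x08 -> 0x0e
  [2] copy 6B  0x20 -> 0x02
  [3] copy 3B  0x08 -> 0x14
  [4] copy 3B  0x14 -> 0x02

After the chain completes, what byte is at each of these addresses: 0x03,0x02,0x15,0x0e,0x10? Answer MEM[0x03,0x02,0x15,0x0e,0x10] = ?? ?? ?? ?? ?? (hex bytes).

#0 dst[0x17+2] := {0x4e,0x27}
#1 dst[0x0e+5] := {0x93,0x63,0x3a,0x93,0x7b}
#2 dst[0x02+6] := {0x1b,0xc5,0x38,0xe5,0x4f,0x8a}
#3 dst[0x14+3] := {0x93,0x63,0x3a}
#4 dst[0x02+3] := {0x93,0x63,0x3a}
query mem[0x03]=0x63, mem[0x02]=0x93, mem[0x15]=0x63, mem[0x0e]=0x93, mem[0x10]=0x3a

MEM[0x03,0x02,0x15,0x0e,0x10] = 63 93 63 93 3a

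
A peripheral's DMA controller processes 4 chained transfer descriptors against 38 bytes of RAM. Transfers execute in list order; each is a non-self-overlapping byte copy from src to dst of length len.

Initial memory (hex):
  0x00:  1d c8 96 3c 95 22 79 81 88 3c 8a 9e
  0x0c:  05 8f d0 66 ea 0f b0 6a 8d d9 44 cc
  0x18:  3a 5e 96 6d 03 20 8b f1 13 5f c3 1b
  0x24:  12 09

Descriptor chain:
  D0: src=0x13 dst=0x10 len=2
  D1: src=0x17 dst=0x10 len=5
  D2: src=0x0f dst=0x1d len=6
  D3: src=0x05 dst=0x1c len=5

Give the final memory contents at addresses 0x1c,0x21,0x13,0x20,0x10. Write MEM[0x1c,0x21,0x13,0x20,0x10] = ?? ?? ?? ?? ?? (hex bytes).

#0 dst[0x10+2] := {0x6a,0x8d}
#1 dst[0x10+5] := {0xcc,0x3a,0x5e,0x96,0x6d}
#2 dst[0x1d+6] := {0x66,0xcc,0x3a,0x5e,0x96,0x6d}
#3 dst[0x1c+5] := {0x22,0x79,0x81,0x88,0x3c}
query mem[0x1c]=0x22, mem[0x21]=0x96, mem[0x13]=0x96, mem[0x20]=0x3c, mem[0x10]=0xcc

MEM[0x1c,0x21,0x13,0x20,0x10] = 22 96 96 3c cc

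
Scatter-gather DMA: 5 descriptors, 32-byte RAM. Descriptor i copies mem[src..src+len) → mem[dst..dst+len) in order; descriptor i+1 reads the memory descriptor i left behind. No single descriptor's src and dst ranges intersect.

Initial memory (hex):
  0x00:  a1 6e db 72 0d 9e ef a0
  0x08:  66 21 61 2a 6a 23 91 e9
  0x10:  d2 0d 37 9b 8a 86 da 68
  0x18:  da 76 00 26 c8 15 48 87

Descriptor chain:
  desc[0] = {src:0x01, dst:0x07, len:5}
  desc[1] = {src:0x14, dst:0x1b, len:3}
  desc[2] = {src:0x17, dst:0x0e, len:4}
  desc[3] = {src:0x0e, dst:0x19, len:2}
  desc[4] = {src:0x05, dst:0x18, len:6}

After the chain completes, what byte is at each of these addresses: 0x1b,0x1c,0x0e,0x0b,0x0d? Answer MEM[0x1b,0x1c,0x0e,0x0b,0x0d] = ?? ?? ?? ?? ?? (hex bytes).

D0: mem[0x07..0x0b] <- [6e db 72 0d 9e]
D1: mem[0x1b..0x1d] <- [8a 86 da]
D2: mem[0x0e..0x11] <- [68 da 76 00]
D3: mem[0x19..0x1a] <- [68 da]
D4: mem[0x18..0x1d] <- [9e ef 6e db 72 0d]
query mem[0x1b]=0xdb, mem[0x1c]=0x72, mem[0x0e]=0x68, mem[0x0b]=0x9e, mem[0x0d]=0x23

MEM[0x1b,0x1c,0x0e,0x0b,0x0d] = db 72 68 9e 23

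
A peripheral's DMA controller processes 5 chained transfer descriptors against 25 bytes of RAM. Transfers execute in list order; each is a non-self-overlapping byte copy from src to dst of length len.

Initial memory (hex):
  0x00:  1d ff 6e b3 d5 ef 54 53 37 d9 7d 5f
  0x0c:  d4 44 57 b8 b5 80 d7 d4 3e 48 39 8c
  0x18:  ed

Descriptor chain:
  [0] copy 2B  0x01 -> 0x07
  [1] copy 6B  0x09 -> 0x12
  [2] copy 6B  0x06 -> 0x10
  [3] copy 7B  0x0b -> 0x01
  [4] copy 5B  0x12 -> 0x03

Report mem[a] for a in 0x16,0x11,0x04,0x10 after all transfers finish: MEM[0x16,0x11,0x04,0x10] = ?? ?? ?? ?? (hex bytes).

  after D0: wrote 2B at 0x07 = ff6e
  after D1: wrote 6B at 0x12 = d97d5fd44457
  after D2: wrote 6B at 0x10 = 54ff6ed97d5f
  after D3: wrote 7B at 0x01 = 5fd44457b854ff
  after D4: wrote 5B at 0x03 = 6ed97d5f44
query mem[0x16]=0x44, mem[0x11]=0xff, mem[0x04]=0xd9, mem[0x10]=0x54

MEM[0x16,0x11,0x04,0x10] = 44 ff d9 54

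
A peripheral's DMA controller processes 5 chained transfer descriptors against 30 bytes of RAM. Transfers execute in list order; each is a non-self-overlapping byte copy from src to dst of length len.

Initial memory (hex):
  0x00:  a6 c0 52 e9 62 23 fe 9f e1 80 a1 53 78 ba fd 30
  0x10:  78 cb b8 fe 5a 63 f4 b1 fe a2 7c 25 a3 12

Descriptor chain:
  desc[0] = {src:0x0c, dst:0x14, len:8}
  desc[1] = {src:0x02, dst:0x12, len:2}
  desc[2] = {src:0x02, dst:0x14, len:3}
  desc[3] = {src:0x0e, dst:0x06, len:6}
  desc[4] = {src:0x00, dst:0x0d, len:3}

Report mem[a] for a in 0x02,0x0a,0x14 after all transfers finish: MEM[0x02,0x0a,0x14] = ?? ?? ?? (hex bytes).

MEM[0x02,0x0a,0x14] = 52 52 52

#0 dst[0x14+8] := {0x78,0xba,0xfd,0x30,0x78,0xcb,0xb8,0xfe}
#1 dst[0x12+2] := {0x52,0xe9}
#2 dst[0x14+3] := {0x52,0xe9,0x62}
#3 dst[0x06+6] := {0xfd,0x30,0x78,0xcb,0x52,0xe9}
#4 dst[0x0d+3] := {0xa6,0xc0,0x52}
query mem[0x02]=0x52, mem[0x0a]=0x52, mem[0x14]=0x52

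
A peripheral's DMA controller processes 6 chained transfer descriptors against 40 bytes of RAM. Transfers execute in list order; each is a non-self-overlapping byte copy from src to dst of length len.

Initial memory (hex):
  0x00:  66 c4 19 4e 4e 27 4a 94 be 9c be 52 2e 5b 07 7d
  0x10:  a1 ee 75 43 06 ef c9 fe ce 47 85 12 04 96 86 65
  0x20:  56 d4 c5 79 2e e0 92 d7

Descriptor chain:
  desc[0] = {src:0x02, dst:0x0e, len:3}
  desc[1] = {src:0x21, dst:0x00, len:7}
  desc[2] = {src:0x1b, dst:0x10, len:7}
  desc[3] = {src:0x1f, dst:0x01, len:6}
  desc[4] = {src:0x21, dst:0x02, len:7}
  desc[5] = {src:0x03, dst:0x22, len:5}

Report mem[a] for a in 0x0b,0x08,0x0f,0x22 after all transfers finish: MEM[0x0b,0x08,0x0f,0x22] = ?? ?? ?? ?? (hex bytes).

[0] 0x02->0x0e len=3 : 19 4e 4e
[1] 0x21->0x00 len=7 : d4 c5 79 2e e0 92 d7
[2] 0x1b->0x10 len=7 : 12 04 96 86 65 56 d4
[3] 0x1f->0x01 len=6 : 65 56 d4 c5 79 2e
[4] 0x21->0x02 len=7 : d4 c5 79 2e e0 92 d7
[5] 0x03->0x22 len=5 : c5 79 2e e0 92
query mem[0x0b]=0x52, mem[0x08]=0xd7, mem[0x0f]=0x4e, mem[0x22]=0xc5

MEM[0x0b,0x08,0x0f,0x22] = 52 d7 4e c5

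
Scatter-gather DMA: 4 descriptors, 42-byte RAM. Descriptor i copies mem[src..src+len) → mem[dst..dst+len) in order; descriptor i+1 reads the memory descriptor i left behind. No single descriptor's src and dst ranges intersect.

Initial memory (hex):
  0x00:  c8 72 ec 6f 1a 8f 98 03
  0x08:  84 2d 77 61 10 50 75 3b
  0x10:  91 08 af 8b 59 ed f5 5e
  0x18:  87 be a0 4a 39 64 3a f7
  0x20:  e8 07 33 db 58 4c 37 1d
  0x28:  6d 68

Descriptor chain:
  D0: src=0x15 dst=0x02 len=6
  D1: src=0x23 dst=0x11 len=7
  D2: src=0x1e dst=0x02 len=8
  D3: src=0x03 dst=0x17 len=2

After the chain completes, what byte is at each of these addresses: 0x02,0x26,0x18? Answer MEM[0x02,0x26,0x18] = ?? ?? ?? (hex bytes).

MEM[0x02,0x26,0x18] = 3a 37 e8

  after D0: wrote 6B at 0x02 = edf55e87bea0
  after D1: wrote 7B at 0x11 = db584c371d6d68
  after D2: wrote 8B at 0x02 = 3af7e80733db584c
  after D3: wrote 2B at 0x17 = f7e8
query mem[0x02]=0x3a, mem[0x26]=0x37, mem[0x18]=0xe8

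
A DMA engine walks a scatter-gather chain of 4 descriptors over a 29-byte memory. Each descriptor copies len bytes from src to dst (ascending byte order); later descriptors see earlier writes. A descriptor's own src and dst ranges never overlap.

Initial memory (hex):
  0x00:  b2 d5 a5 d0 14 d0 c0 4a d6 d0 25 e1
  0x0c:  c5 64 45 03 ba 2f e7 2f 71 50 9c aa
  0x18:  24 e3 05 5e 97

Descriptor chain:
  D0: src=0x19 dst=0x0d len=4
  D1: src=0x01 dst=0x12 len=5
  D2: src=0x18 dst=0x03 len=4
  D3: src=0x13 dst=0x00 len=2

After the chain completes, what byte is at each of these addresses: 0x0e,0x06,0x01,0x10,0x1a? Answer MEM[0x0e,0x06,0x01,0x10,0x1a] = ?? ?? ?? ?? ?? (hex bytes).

MEM[0x0e,0x06,0x01,0x10,0x1a] = 05 5e d0 97 05

D0: mem[0x0d..0x10] <- [e3 05 5e 97]
D1: mem[0x12..0x16] <- [d5 a5 d0 14 d0]
D2: mem[0x03..0x06] <- [24 e3 05 5e]
D3: mem[0x00..0x01] <- [a5 d0]
query mem[0x0e]=0x05, mem[0x06]=0x5e, mem[0x01]=0xd0, mem[0x10]=0x97, mem[0x1a]=0x05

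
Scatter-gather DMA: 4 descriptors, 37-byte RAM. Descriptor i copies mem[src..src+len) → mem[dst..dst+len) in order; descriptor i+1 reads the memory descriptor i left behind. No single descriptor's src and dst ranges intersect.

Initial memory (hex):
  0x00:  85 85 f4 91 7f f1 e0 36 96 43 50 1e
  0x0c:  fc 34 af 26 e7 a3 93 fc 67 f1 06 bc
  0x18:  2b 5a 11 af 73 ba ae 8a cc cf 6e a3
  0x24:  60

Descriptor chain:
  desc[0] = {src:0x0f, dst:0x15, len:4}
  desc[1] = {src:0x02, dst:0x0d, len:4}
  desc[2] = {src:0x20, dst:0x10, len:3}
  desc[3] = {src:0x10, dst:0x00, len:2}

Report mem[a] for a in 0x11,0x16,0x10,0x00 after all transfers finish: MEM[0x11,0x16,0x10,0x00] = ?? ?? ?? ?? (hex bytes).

MEM[0x11,0x16,0x10,0x00] = cf e7 cc cc

#0 dst[0x15+4] := {0x26,0xe7,0xa3,0x93}
#1 dst[0x0d+4] := {0xf4,0x91,0x7f,0xf1}
#2 dst[0x10+3] := {0xcc,0xcf,0x6e}
#3 dst[0x00+2] := {0xcc,0xcf}
query mem[0x11]=0xcf, mem[0x16]=0xe7, mem[0x10]=0xcc, mem[0x00]=0xcc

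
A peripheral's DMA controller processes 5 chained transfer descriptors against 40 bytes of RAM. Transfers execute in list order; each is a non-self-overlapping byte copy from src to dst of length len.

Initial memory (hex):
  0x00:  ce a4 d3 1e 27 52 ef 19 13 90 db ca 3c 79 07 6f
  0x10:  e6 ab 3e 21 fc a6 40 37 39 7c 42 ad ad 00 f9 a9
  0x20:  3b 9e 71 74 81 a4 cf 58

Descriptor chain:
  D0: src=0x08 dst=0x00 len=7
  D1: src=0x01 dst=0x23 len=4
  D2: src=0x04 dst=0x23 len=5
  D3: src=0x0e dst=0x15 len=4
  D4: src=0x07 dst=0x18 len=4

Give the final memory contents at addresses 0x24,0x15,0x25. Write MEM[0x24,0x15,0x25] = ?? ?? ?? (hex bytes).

[0] 0x08->0x00 len=7 : 13 90 db ca 3c 79 07
[1] 0x01->0x23 len=4 : 90 db ca 3c
[2] 0x04->0x23 len=5 : 3c 79 07 19 13
[3] 0x0e->0x15 len=4 : 07 6f e6 ab
[4] 0x07->0x18 len=4 : 19 13 90 db
query mem[0x24]=0x79, mem[0x15]=0x07, mem[0x25]=0x07

MEM[0x24,0x15,0x25] = 79 07 07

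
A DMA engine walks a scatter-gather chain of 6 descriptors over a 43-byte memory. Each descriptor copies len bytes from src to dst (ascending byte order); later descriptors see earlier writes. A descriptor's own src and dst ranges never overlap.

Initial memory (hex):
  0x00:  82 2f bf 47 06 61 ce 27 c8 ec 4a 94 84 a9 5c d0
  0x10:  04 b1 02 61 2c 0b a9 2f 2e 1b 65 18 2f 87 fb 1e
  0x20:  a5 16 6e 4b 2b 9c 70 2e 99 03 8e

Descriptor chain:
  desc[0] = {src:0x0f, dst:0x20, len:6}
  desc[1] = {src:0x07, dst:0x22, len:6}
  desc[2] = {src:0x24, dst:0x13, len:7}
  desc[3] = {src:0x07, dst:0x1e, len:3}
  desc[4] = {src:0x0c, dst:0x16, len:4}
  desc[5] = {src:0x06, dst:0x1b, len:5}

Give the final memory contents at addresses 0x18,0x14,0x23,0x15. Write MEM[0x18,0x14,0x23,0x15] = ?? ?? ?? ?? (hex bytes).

MEM[0x18,0x14,0x23,0x15] = 5c 4a c8 94

#0 dst[0x20+6] := {0xd0,0x04,0xb1,0x02,0x61,0x2c}
#1 dst[0x22+6] := {0x27,0xc8,0xec,0x4a,0x94,0x84}
#2 dst[0x13+7] := {0xec,0x4a,0x94,0x84,0x99,0x03,0x8e}
#3 dst[0x1e+3] := {0x27,0xc8,0xec}
#4 dst[0x16+4] := {0x84,0xa9,0x5c,0xd0}
#5 dst[0x1b+5] := {0xce,0x27,0xc8,0xec,0x4a}
query mem[0x18]=0x5c, mem[0x14]=0x4a, mem[0x23]=0xc8, mem[0x15]=0x94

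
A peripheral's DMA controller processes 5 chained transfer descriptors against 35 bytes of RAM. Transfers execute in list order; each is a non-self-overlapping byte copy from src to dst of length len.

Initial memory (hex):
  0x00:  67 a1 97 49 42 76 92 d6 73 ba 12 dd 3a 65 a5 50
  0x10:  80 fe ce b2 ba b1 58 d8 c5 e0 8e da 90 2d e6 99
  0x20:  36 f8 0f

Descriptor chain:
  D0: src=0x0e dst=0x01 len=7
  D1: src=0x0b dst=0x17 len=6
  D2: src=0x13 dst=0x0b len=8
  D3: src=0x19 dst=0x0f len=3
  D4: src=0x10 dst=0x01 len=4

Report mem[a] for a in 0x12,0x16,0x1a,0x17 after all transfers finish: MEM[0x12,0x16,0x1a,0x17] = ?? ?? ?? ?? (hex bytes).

[0] 0x0e->0x01 len=7 : a5 50 80 fe ce b2 ba
[1] 0x0b->0x17 len=6 : dd 3a 65 a5 50 80
[2] 0x13->0x0b len=8 : b2 ba b1 58 dd 3a 65 a5
[3] 0x19->0x0f len=3 : 65 a5 50
[4] 0x10->0x01 len=4 : a5 50 a5 b2
query mem[0x12]=0xa5, mem[0x16]=0x58, mem[0x1a]=0xa5, mem[0x17]=0xdd

MEM[0x12,0x16,0x1a,0x17] = a5 58 a5 dd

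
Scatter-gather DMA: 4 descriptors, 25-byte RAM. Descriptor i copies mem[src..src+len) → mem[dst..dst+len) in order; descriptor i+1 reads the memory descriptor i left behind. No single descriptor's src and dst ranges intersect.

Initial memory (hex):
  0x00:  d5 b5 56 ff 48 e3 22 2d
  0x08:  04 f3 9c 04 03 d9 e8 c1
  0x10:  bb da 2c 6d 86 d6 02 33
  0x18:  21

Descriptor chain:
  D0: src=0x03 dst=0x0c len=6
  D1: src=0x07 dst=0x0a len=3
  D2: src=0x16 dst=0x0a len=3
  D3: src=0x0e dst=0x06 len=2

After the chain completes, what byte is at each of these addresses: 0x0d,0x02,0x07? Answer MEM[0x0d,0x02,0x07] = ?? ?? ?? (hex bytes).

MEM[0x0d,0x02,0x07] = 48 56 22

[0] 0x03->0x0c len=6 : ff 48 e3 22 2d 04
[1] 0x07->0x0a len=3 : 2d 04 f3
[2] 0x16->0x0a len=3 : 02 33 21
[3] 0x0e->0x06 len=2 : e3 22
query mem[0x0d]=0x48, mem[0x02]=0x56, mem[0x07]=0x22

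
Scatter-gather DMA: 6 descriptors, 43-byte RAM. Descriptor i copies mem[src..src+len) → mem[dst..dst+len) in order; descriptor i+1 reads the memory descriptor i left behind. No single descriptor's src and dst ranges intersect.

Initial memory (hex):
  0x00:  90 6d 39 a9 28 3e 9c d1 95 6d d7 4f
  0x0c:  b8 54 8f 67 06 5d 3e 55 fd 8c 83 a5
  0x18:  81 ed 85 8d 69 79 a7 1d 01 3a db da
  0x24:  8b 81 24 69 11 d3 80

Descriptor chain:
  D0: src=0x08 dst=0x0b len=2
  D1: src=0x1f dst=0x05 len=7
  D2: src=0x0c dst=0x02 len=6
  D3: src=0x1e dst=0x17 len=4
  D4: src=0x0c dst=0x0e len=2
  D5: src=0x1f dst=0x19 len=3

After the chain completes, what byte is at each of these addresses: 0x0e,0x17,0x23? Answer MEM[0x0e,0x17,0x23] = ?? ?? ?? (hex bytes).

MEM[0x0e,0x17,0x23] = 6d a7 da

  after D0: wrote 2B at 0x0b = 956d
  after D1: wrote 7B at 0x05 = 1d013adbda8b81
  after D2: wrote 6B at 0x02 = 6d548f67065d
  after D3: wrote 4B at 0x17 = a71d013a
  after D4: wrote 2B at 0x0e = 6d54
  after D5: wrote 3B at 0x19 = 1d013a
query mem[0x0e]=0x6d, mem[0x17]=0xa7, mem[0x23]=0xda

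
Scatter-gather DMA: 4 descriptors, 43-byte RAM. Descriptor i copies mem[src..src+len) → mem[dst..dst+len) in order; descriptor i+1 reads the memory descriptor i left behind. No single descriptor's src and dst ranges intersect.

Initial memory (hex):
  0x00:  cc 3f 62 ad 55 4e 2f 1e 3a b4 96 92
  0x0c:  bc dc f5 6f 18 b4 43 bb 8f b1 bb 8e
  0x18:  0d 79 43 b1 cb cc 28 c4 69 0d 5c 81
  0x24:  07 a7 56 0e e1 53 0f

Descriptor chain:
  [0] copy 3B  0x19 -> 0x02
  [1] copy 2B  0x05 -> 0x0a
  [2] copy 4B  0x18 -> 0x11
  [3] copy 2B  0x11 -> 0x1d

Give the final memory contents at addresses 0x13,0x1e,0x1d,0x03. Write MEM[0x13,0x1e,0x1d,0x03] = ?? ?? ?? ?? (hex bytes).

MEM[0x13,0x1e,0x1d,0x03] = 43 79 0d 43

D0: mem[0x02..0x04] <- [79 43 b1]
D1: mem[0x0a..0x0b] <- [4e 2f]
D2: mem[0x11..0x14] <- [0d 79 43 b1]
D3: mem[0x1d..0x1e] <- [0d 79]
query mem[0x13]=0x43, mem[0x1e]=0x79, mem[0x1d]=0x0d, mem[0x03]=0x43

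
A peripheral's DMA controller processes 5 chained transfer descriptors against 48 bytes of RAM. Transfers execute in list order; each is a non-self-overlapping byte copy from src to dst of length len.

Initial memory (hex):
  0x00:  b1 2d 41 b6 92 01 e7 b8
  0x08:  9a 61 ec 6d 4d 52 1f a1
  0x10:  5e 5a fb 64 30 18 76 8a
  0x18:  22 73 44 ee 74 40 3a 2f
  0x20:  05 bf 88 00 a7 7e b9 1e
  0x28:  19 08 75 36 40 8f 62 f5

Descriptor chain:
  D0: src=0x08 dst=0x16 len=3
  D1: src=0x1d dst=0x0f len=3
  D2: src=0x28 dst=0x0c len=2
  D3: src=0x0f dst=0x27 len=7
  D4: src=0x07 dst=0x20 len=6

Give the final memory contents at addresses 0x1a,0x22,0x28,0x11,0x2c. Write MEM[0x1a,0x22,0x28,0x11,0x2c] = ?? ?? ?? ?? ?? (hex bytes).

MEM[0x1a,0x22,0x28,0x11,0x2c] = 44 61 3a 2f 30

[0] 0x08->0x16 len=3 : 9a 61 ec
[1] 0x1d->0x0f len=3 : 40 3a 2f
[2] 0x28->0x0c len=2 : 19 08
[3] 0x0f->0x27 len=7 : 40 3a 2f fb 64 30 18
[4] 0x07->0x20 len=6 : b8 9a 61 ec 6d 19
query mem[0x1a]=0x44, mem[0x22]=0x61, mem[0x28]=0x3a, mem[0x11]=0x2f, mem[0x2c]=0x30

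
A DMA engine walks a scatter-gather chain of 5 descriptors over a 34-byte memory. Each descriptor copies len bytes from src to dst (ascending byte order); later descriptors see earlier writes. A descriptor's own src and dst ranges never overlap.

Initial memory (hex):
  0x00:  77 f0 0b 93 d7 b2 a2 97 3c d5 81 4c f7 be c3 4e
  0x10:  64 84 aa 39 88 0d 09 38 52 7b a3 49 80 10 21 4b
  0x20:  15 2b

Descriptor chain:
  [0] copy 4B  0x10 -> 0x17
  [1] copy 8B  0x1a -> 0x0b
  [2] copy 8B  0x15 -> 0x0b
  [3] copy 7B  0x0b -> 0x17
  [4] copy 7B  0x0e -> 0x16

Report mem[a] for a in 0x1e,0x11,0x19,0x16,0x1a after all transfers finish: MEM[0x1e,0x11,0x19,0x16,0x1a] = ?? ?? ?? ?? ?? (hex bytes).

D0: mem[0x17..0x1a] <- [64 84 aa 39]
D1: mem[0x0b..0x12] <- [39 49 80 10 21 4b 15 2b]
D2: mem[0x0b..0x12] <- [0d 09 64 84 aa 39 49 80]
D3: mem[0x17..0x1d] <- [0d 09 64 84 aa 39 49]
D4: mem[0x16..0x1c] <- [84 aa 39 49 80 39 88]
query mem[0x1e]=0x21, mem[0x11]=0x49, mem[0x19]=0x49, mem[0x16]=0x84, mem[0x1a]=0x80

MEM[0x1e,0x11,0x19,0x16,0x1a] = 21 49 49 84 80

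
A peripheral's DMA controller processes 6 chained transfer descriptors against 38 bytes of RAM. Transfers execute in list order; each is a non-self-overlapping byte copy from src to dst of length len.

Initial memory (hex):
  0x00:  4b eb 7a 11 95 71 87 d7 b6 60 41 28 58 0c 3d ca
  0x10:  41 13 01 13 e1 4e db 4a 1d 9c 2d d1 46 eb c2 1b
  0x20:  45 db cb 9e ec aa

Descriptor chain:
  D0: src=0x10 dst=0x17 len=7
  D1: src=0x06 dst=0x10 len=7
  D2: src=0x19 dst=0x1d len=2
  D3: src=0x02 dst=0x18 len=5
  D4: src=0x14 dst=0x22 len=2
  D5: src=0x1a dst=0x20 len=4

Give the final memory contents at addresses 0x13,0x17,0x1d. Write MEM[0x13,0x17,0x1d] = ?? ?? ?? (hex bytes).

MEM[0x13,0x17,0x1d] = 60 41 01

[0] 0x10->0x17 len=7 : 41 13 01 13 e1 4e db
[1] 0x06->0x10 len=7 : 87 d7 b6 60 41 28 58
[2] 0x19->0x1d len=2 : 01 13
[3] 0x02->0x18 len=5 : 7a 11 95 71 87
[4] 0x14->0x22 len=2 : 41 28
[5] 0x1a->0x20 len=4 : 95 71 87 01
query mem[0x13]=0x60, mem[0x17]=0x41, mem[0x1d]=0x01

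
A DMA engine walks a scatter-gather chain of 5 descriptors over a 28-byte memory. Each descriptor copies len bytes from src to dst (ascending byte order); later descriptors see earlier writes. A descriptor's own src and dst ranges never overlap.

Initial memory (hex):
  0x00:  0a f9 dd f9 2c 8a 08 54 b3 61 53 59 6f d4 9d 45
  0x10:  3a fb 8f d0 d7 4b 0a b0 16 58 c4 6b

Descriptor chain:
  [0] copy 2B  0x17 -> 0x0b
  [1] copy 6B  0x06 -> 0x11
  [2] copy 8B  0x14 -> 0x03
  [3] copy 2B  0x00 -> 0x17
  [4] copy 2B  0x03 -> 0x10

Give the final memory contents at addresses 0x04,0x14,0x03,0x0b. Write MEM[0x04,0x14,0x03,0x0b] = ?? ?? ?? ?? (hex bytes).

MEM[0x04,0x14,0x03,0x0b] = 53 61 61 b0

#0 dst[0x0b+2] := {0xb0,0x16}
#1 dst[0x11+6] := {0x08,0x54,0xb3,0x61,0x53,0xb0}
#2 dst[0x03+8] := {0x61,0x53,0xb0,0xb0,0x16,0x58,0xc4,0x6b}
#3 dst[0x17+2] := {0x0a,0xf9}
#4 dst[0x10+2] := {0x61,0x53}
query mem[0x04]=0x53, mem[0x14]=0x61, mem[0x03]=0x61, mem[0x0b]=0xb0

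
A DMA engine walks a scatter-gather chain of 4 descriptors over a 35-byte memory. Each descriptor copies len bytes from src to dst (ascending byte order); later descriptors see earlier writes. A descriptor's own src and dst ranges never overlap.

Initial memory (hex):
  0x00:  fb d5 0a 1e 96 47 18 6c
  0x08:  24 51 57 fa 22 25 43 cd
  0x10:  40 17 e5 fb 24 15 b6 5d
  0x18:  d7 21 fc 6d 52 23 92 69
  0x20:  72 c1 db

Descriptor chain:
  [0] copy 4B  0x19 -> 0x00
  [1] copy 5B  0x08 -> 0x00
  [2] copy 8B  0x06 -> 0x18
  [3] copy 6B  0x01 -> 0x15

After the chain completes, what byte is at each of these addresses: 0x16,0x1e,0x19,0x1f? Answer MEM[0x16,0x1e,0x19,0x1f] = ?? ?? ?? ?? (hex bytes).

MEM[0x16,0x1e,0x19,0x1f] = 57 22 47 25

[0] 0x19->0x00 len=4 : 21 fc 6d 52
[1] 0x08->0x00 len=5 : 24 51 57 fa 22
[2] 0x06->0x18 len=8 : 18 6c 24 51 57 fa 22 25
[3] 0x01->0x15 len=6 : 51 57 fa 22 47 18
query mem[0x16]=0x57, mem[0x1e]=0x22, mem[0x19]=0x47, mem[0x1f]=0x25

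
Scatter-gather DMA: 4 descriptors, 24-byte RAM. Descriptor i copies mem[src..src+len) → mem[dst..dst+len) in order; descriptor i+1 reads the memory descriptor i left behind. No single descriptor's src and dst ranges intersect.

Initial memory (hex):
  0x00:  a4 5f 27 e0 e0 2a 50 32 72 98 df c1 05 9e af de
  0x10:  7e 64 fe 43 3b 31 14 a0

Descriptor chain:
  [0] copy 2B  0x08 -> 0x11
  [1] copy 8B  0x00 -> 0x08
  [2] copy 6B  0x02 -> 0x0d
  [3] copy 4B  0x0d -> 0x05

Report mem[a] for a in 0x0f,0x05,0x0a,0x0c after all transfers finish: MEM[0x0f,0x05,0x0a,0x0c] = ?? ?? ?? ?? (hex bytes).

MEM[0x0f,0x05,0x0a,0x0c] = e0 27 27 e0

D0: mem[0x11..0x12] <- [72 98]
D1: mem[0x08..0x0f] <- [a4 5f 27 e0 e0 2a 50 32]
D2: mem[0x0d..0x12] <- [27 e0 e0 2a 50 32]
D3: mem[0x05..0x08] <- [27 e0 e0 2a]
query mem[0x0f]=0xe0, mem[0x05]=0x27, mem[0x0a]=0x27, mem[0x0c]=0xe0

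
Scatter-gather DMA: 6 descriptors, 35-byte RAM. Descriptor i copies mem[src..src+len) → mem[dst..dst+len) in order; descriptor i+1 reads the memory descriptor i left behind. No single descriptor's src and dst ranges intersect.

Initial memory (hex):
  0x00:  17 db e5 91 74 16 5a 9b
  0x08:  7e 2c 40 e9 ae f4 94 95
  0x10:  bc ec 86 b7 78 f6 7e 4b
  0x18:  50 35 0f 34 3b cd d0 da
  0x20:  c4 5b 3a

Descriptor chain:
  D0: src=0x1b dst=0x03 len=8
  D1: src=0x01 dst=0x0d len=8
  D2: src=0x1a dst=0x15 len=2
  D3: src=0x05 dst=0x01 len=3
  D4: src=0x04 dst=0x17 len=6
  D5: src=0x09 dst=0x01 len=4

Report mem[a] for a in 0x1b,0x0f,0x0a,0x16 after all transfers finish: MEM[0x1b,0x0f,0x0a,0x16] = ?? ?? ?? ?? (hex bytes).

#0 dst[0x03+8] := {0x34,0x3b,0xcd,0xd0,0xda,0xc4,0x5b,0x3a}
#1 dst[0x0d+8] := {0xdb,0xe5,0x34,0x3b,0xcd,0xd0,0xda,0xc4}
#2 dst[0x15+2] := {0x0f,0x34}
#3 dst[0x01+3] := {0xcd,0xd0,0xda}
#4 dst[0x17+6] := {0x3b,0xcd,0xd0,0xda,0xc4,0x5b}
#5 dst[0x01+4] := {0x5b,0x3a,0xe9,0xae}
query mem[0x1b]=0xc4, mem[0x0f]=0x34, mem[0x0a]=0x3a, mem[0x16]=0x34

MEM[0x1b,0x0f,0x0a,0x16] = c4 34 3a 34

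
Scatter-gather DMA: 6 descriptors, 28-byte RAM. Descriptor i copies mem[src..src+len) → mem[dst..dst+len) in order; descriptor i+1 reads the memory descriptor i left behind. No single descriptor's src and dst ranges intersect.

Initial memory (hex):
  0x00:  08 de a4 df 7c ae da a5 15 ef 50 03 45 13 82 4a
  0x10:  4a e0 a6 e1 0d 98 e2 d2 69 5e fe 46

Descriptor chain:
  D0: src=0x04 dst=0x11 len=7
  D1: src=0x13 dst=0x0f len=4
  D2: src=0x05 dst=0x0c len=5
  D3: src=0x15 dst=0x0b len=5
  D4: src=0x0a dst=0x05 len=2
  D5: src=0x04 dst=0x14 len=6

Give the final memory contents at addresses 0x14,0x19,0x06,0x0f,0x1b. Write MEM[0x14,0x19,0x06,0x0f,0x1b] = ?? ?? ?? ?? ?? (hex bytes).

MEM[0x14,0x19,0x06,0x0f,0x1b] = 7c ef 15 5e 46

  after D0: wrote 7B at 0x11 = 7caedaa515ef50
  after D1: wrote 4B at 0x0f = daa515ef
  after D2: wrote 5B at 0x0c = aedaa515ef
  after D3: wrote 5B at 0x0b = 15ef50695e
  after D4: wrote 2B at 0x05 = 5015
  after D5: wrote 6B at 0x14 = 7c5015a515ef
query mem[0x14]=0x7c, mem[0x19]=0xef, mem[0x06]=0x15, mem[0x0f]=0x5e, mem[0x1b]=0x46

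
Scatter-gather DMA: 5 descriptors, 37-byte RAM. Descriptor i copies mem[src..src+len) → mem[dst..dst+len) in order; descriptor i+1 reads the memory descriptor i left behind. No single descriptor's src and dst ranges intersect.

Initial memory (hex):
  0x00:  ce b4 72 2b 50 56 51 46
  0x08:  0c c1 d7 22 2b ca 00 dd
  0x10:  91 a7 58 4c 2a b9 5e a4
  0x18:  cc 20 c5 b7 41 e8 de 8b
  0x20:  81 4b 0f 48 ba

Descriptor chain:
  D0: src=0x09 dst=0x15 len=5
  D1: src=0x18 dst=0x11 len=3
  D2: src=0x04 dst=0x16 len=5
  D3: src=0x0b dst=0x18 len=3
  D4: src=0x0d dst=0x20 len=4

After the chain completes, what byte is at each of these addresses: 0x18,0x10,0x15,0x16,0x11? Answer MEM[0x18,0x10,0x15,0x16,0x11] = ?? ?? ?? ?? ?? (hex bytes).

MEM[0x18,0x10,0x15,0x16,0x11] = 22 91 c1 50 2b

D0: mem[0x15..0x19] <- [c1 d7 22 2b ca]
D1: mem[0x11..0x13] <- [2b ca c5]
D2: mem[0x16..0x1a] <- [50 56 51 46 0c]
D3: mem[0x18..0x1a] <- [22 2b ca]
D4: mem[0x20..0x23] <- [ca 00 dd 91]
query mem[0x18]=0x22, mem[0x10]=0x91, mem[0x15]=0xc1, mem[0x16]=0x50, mem[0x11]=0x2b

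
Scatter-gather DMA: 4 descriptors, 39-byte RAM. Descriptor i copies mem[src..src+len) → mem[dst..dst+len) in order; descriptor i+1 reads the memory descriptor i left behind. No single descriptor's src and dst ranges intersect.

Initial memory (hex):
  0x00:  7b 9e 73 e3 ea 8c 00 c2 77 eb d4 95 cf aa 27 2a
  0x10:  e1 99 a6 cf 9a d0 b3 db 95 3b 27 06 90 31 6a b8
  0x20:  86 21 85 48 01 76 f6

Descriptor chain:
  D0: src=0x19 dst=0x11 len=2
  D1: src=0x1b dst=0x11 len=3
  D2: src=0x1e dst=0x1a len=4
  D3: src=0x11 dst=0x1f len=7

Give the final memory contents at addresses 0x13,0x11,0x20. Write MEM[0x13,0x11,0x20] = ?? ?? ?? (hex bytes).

MEM[0x13,0x11,0x20] = 31 06 90

  after D0: wrote 2B at 0x11 = 3b27
  after D1: wrote 3B at 0x11 = 069031
  after D2: wrote 4B at 0x1a = 6ab88621
  after D3: wrote 7B at 0x1f = 0690319ad0b3db
query mem[0x13]=0x31, mem[0x11]=0x06, mem[0x20]=0x90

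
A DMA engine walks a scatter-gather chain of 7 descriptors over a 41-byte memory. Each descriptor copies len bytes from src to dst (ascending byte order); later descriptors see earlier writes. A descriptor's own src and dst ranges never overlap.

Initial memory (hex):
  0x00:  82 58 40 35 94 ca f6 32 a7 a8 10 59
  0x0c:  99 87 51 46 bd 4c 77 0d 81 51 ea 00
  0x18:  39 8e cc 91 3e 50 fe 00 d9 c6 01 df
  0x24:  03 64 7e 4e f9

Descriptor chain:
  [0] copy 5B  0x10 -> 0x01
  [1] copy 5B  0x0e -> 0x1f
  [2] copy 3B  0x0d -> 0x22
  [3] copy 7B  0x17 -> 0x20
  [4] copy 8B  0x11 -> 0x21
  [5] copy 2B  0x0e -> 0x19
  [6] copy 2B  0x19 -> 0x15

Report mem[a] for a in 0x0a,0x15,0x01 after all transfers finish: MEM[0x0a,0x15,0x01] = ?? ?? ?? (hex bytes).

D0: mem[0x01..0x05] <- [bd 4c 77 0d 81]
D1: mem[0x1f..0x23] <- [51 46 bd 4c 77]
D2: mem[0x22..0x24] <- [87 51 46]
D3: mem[0x20..0x26] <- [00 39 8e cc 91 3e 50]
D4: mem[0x21..0x28] <- [4c 77 0d 81 51 ea 00 39]
D5: mem[0x19..0x1a] <- [51 46]
D6: mem[0x15..0x16] <- [51 46]
query mem[0x0a]=0x10, mem[0x15]=0x51, mem[0x01]=0xbd

MEM[0x0a,0x15,0x01] = 10 51 bd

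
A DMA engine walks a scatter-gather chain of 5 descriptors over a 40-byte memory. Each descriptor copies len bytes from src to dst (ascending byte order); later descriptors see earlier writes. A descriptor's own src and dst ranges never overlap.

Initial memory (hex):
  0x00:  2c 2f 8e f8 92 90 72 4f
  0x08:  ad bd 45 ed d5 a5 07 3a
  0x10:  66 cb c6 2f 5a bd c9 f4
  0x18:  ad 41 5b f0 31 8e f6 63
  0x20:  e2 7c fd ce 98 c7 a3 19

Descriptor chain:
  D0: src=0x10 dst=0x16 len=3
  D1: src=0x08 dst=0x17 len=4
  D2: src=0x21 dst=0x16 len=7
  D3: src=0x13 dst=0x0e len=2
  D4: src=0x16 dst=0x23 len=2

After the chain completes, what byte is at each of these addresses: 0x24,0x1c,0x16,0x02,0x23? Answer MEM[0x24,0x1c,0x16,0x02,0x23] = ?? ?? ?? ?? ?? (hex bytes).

MEM[0x24,0x1c,0x16,0x02,0x23] = fd 19 7c 8e 7c

  after D0: wrote 3B at 0x16 = 66cbc6
  after D1: wrote 4B at 0x17 = adbd45ed
  after D2: wrote 7B at 0x16 = 7cfdce98c7a319
  after D3: wrote 2B at 0x0e = 2f5a
  after D4: wrote 2B at 0x23 = 7cfd
query mem[0x24]=0xfd, mem[0x1c]=0x19, mem[0x16]=0x7c, mem[0x02]=0x8e, mem[0x23]=0x7c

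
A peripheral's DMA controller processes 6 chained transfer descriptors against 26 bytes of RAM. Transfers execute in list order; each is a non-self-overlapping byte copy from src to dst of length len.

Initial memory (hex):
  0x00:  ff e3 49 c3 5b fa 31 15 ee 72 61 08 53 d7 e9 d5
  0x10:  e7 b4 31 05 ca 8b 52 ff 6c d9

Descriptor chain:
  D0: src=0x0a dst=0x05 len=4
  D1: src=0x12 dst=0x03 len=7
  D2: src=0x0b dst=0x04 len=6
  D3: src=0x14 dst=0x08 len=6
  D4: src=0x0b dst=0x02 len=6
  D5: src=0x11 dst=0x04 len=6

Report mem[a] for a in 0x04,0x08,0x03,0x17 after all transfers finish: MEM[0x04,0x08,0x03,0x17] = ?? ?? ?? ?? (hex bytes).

#0 dst[0x05+4] := {0x61,0x08,0x53,0xd7}
#1 dst[0x03+7] := {0x31,0x05,0xca,0x8b,0x52,0xff,0x6c}
#2 dst[0x04+6] := {0x08,0x53,0xd7,0xe9,0xd5,0xe7}
#3 dst[0x08+6] := {0xca,0x8b,0x52,0xff,0x6c,0xd9}
#4 dst[0x02+6] := {0xff,0x6c,0xd9,0xe9,0xd5,0xe7}
#5 dst[0x04+6] := {0xb4,0x31,0x05,0xca,0x8b,0x52}
query mem[0x04]=0xb4, mem[0x08]=0x8b, mem[0x03]=0x6c, mem[0x17]=0xff

MEM[0x04,0x08,0x03,0x17] = b4 8b 6c ff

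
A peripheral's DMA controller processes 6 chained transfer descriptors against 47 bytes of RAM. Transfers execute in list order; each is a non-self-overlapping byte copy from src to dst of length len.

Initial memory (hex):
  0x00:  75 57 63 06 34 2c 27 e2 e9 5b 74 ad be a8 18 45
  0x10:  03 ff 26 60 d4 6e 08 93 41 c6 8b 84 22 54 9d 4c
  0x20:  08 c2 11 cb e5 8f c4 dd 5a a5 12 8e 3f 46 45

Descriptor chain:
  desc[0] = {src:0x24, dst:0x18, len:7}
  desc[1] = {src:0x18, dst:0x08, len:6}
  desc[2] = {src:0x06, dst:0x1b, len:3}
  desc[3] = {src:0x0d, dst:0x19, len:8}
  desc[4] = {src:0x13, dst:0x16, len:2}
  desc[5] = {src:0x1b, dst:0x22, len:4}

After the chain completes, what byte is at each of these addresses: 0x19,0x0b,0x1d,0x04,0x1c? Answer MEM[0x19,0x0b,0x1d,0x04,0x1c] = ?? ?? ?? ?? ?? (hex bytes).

MEM[0x19,0x0b,0x1d,0x04,0x1c] = a5 dd ff 34 03

#0 dst[0x18+7] := {0xe5,0x8f,0xc4,0xdd,0x5a,0xa5,0x12}
#1 dst[0x08+6] := {0xe5,0x8f,0xc4,0xdd,0x5a,0xa5}
#2 dst[0x1b+3] := {0x27,0xe2,0xe5}
#3 dst[0x19+8] := {0xa5,0x18,0x45,0x03,0xff,0x26,0x60,0xd4}
#4 dst[0x16+2] := {0x60,0xd4}
#5 dst[0x22+4] := {0x45,0x03,0xff,0x26}
query mem[0x19]=0xa5, mem[0x0b]=0xdd, mem[0x1d]=0xff, mem[0x04]=0x34, mem[0x1c]=0x03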